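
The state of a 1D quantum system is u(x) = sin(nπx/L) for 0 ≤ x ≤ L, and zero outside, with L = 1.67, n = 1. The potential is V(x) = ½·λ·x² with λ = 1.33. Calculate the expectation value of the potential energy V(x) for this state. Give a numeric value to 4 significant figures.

⟨V⟩ = ∫ V(x)·|u|² dx / ∫|u|² dx.
With sin²θ = (1 − cos2θ)/2 on 0 ≤ x ≤ L: ∫sin²(nπx/L) dx = L/2, ∫x·sin²(nπx/L) dx = L²/4, ∫x²·sin²(nπx/L) dx = L³·(1/6 − 1/(4n²π²)); higher powers xᵏ the same way, integrating xᵏ·cos(2nπx/L) by parts.
State is unnormalized: ∫|u|² dx = 0.83500, and ∫u*·V(x)·u dx = 0.43775, so ⟨V⟩ = 0.43775 / 0.83500.
⟨V⟩ = 0.52425.

0.5243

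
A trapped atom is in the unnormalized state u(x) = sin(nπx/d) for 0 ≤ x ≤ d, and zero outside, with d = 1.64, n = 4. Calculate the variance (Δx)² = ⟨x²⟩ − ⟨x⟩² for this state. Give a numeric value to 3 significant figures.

0.216

Compute ⟨x⟩ and ⟨x²⟩ separately, then (Δx)² = ⟨x²⟩ − ⟨x⟩².
With sin²θ = (1 − cos2θ)/2 on 0 ≤ x ≤ d: ∫sin²(nπx/d) dx = d/2, ∫x·sin²(nπx/d) dx = d²/4, ∫x²·sin²(nπx/d) dx = d³·(1/6 − 1/(4n²π²)); higher powers xᵏ the same way, integrating xᵏ·cos(2nπx/d) by parts.
Normalization: ∫|u|² dx = 0.82000.
⟨x⟩ = 0.82000 and ⟨x²⟩ = 0.88802.
(Δx)² = 0.88802 − (0.82000)² = 0.21562.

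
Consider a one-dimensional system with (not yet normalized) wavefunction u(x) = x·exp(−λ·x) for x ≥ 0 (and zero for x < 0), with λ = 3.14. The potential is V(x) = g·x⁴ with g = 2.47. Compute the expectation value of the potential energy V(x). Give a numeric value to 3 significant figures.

0.572

⟨V⟩ = ∫ V(x)·|u|² dx / ∫|u|² dx.
Every integrand reduces to terms xʲ·e^(−2λx) on [0, ∞); use ∫₀^∞ xʲ·e^(−2λx) dx = j!/(2λ)^(j+1).
State is unnormalized: ∫|u|² dx = 0.0080752, and ∫u*·V(x)·u dx = 0.0046165, so ⟨V⟩ = 0.0046165 / 0.0080752.
⟨V⟩ = 0.57169.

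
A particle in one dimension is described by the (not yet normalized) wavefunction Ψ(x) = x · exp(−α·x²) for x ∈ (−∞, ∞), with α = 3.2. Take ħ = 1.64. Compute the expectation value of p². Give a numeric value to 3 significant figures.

25.8

p² Ψ = −ħ² d²Ψ/dx²; ⟨p²⟩ = −ħ² ∫ Ψ*·Ψ'' dx / ∫|Ψ|² dx.
Expand each integrand as polynomial × e^(−2αx²) and use ∫x^(2j)·e^(−2αx²) dx = (2j−1)!!/(4α)^j · √(π/(2α)), odd powers → 0; here √(π/(2α)) = 0.70062. Differentiate with the product rule, d/dx e^(−αx²) = −2αx·e^(−αx²).
State is unnormalized: ∫|Ψ|² dx = 0.054736, and ∫Ψ*·(−ħ² Ψ'') dx = 1.4133, so ⟨p²⟩ = 1.4133 / 0.054736.
⟨p²⟩ = 25.820.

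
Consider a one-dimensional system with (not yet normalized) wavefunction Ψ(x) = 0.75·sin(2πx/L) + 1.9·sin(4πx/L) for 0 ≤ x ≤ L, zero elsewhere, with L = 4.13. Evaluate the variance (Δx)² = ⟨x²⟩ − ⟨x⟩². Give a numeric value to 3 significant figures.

Compute ⟨x⟩ and ⟨x²⟩ separately, then (Δx)² = ⟨x²⟩ − ⟨x⟩².
On 0 ≤ x ≤ L (j ≠ l): ∫sin²(jπx/L) dx = L/2, ∫sin(jπx/L)·sin(lπx/L) dx = 0; diagonal moments ∫x·sin²(jπx/L) dx = L²/4, ∫x²·sin²(jπx/L) dx = L³·(1/6 − 1/(4j²π²)); cross terms ∫x·sin(jπx/L)·sin(lπx/L) dx = 0 for j + l even and −4jlL²/(π²(j² − l²)²) for j + l odd, ∫x²·sin(jπx/L)·sin(lπx/L) dx = (−1)^(j+l)·4jlL³/(π²(j² − l²)²); higher powers the same way via product-to-sum and parts.
Normalization: ∫|Ψ|² dx = 8.6162.
⟨x⟩ = 2.0650 and ⟨x²⟩ = 6.1344.
(Δx)² = 6.1344 − (2.0650)² = 1.8702.

1.87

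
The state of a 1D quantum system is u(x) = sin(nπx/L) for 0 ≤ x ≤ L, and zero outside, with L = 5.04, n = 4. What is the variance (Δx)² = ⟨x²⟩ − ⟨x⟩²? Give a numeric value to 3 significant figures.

2.04

Compute ⟨x⟩ and ⟨x²⟩ separately, then (Δx)² = ⟨x²⟩ − ⟨x⟩².
With sin²θ = (1 − cos2θ)/2 on 0 ≤ x ≤ L: ∫sin²(nπx/L) dx = L/2, ∫x·sin²(nπx/L) dx = L²/4, ∫x²·sin²(nπx/L) dx = L³·(1/6 − 1/(4n²π²)); higher powers xᵏ the same way, integrating xᵏ·cos(2nπx/L) by parts.
Normalization: ∫|u|² dx = 2.5200.
⟨x⟩ = 2.5200 and ⟨x²⟩ = 8.3868.
(Δx)² = 8.3868 − (2.5200)² = 2.0364.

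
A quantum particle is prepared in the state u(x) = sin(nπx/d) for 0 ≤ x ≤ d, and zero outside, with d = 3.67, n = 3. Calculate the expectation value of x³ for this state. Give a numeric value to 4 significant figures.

⟨x³⟩ = ∫ x³·|u|² dx / ∫|u|² dx (integrals over the domain).
With sin²θ = (1 − cos2θ)/2 on 0 ≤ x ≤ d: ∫sin²(nπx/d) dx = d/2, ∫x·sin²(nπx/d) dx = d²/4, ∫x²·sin²(nπx/d) dx = d³·(1/6 − 1/(4n²π²)); higher powers xᵏ the same way, integrating xᵏ·cos(2nπx/d) by parts.
State is unnormalized: ∫|u|² dx = 1.8350, and ∫u*·x³·u dx = 21.911, so ⟨x³⟩ = 21.911 / 1.8350.
⟨x³⟩ = 11.940.

11.94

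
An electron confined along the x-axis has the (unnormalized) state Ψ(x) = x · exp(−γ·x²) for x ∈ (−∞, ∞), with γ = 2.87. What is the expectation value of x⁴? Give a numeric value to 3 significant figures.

⟨x⁴⟩ = ∫ x⁴·|Ψ|² dx / ∫|Ψ|² dx (integrals over the domain).
Expand each integrand as polynomial × e^(−2γx²) and use ∫x^(2j)·e^(−2γx²) dx = (2j−1)!!/(4γ)^j · √(π/(2γ)), odd powers → 0; here √(π/(2γ)) = 0.73981.
State is unnormalized: ∫|Ψ|² dx = 0.064443, and ∫Ψ*·x⁴·Ψ dx = 0.0073347, so ⟨x⁴⟩ = 0.0073347 / 0.064443.
⟨x⁴⟩ = 0.11382.

0.114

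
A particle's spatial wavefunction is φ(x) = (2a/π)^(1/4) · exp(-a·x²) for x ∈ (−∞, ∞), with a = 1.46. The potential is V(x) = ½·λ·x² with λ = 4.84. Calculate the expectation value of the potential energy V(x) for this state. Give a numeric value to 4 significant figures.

⟨V⟩ = ∫ V(x)·|φ|² dx.
Gaussian moments: ∫x^(2j)·e^(−2ax²) dx = (2j−1)!!/(4a)^j · √(π/(2a)), odd powers integrate to 0; here √(π/(2a)) = 1.0373.
⟨V⟩ = 0.41438.

0.4144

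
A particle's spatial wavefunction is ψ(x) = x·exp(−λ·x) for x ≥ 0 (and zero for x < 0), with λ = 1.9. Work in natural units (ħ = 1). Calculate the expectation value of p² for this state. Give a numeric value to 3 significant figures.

3.61

p² ψ = −ħ² d²ψ/dx²; ⟨p²⟩ = −ħ² ∫ ψ*·ψ'' dx / ∫|ψ|² dx.
Differentiate x·exp(−λ·x) with the product rule; every integrand then reduces to terms xʲ·e^(−2λx) on [0, ∞), with ∫₀^∞ xʲ·e^(−2λx) dx = j!/(2λ)^(j+1).
State is unnormalized: ∫|ψ|² dx = 0.036448, and ∫ψ*·(−ħ² ψ'') dx = 0.13158, so ⟨p²⟩ = 0.13158 / 0.036448.
⟨p²⟩ = 3.6100.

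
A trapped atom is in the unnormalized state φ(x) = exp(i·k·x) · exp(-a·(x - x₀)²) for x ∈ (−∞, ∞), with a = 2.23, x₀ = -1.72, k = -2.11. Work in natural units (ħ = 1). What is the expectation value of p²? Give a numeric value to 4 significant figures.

p² φ = −ħ² d²φ/dx²; ⟨p²⟩ = −ħ² ∫ φ*·φ'' dx / ∫|φ|² dx.
Gaussian moments (u = x − x₀): ∫u^(2j)·e^(−2au²) du = (2j−1)!!/(4a)^j · √(π/(2a)), odd powers integrate to 0; here √(π/(2a)) = 0.83928. Derivatives: φ′ = (ik − 2au)·φ, φ″ = ((ik − 2au)² − 2a)·φ; the odd-in-u pieces drop out.
State is unnormalized: ∫|φ|² dx = 0.83928, and ∫φ*·(−ħ² φ'') dx = 5.6082, so ⟨p²⟩ = 5.6082 / 0.83928.
⟨p²⟩ = 6.6821.

6.682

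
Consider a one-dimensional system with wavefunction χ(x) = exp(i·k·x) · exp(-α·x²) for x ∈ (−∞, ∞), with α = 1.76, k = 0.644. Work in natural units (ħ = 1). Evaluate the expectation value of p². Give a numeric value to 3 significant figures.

2.17

p² χ = −ħ² d²χ/dx²; ⟨p²⟩ = −ħ² ∫ χ*·χ'' dx / ∫|χ|² dx.
Gaussian moments: ∫x^(2j)·e^(−2αx²) dx = (2j−1)!!/(4α)^j · √(π/(2α)), odd powers integrate to 0; here √(π/(2α)) = 0.94472. Derivatives: χ′ = (ik − 2αx)·χ, χ″ = ((ik − 2αx)² − 2α)·χ; the odd-in-x pieces drop out.
State is unnormalized: ∫|χ|² dx = 0.94472, and ∫χ*·(−ħ² χ'') dx = 2.0545, so ⟨p²⟩ = 2.0545 / 0.94472.
⟨p²⟩ = 2.1747.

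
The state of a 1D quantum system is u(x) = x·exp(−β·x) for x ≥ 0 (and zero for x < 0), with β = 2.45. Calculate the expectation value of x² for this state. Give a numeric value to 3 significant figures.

0.500

⟨x²⟩ = ∫ x²·|u|² dx / ∫|u|² dx (integrals over the domain).
Every integrand reduces to terms xʲ·e^(−2βx) on [0, ∞); use ∫₀^∞ xʲ·e^(−2βx) dx = j!/(2β)^(j+1).
State is unnormalized: ∫|u|² dx = 0.017000, and ∫u*·x²·u dx = 0.0084963, so ⟨x²⟩ = 0.0084963 / 0.017000.
⟨x²⟩ = 0.49979.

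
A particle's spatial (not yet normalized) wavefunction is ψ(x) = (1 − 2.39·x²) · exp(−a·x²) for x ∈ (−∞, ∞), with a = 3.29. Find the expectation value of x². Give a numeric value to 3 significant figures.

⟨x²⟩ = ∫ x²·|ψ|² dx / ∫|ψ|² dx (integrals over the domain).
Expand each integrand as polynomial × e^(−2ax²) and use ∫x^(2j)·e^(−2ax²) dx = (2j−1)!!/(4a)^j · √(π/(2a)), odd powers → 0; here √(π/(2a)) = 0.69097.
State is unnormalized: ∫|ψ|² dx = 0.50837, and ∫ψ*·x²·ψ dx = 0.021269, so ⟨x²⟩ = 0.021269 / 0.50837.
⟨x²⟩ = 0.041837.

0.0418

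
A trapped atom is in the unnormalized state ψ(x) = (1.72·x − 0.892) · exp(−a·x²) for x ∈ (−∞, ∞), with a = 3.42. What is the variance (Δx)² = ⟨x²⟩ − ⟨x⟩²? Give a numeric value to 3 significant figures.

Compute ⟨x⟩ and ⟨x²⟩ separately, then (Δx)² = ⟨x²⟩ − ⟨x⟩².
Expand each integrand as polynomial × e^(−2ax²) and use ∫x^(2j)·e^(−2ax²) dx = (2j−1)!!/(4a)^j · √(π/(2a)), odd powers → 0; here √(π/(2a)) = 0.67771.
Normalization: ∫|ψ|² dx = 0.68579.
⟨x⟩ = -0.22166 and ⟨x²⟩ = 0.10434.
(Δx)² = 0.10434 − (-0.22166)² = 0.055210.

0.0552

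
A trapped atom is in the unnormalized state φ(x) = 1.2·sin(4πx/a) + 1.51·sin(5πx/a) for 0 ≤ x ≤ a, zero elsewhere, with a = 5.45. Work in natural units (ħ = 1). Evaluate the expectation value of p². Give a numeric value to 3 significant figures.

7.15

p² φ = −ħ² d²φ/dx²; ⟨p²⟩ = −ħ² ∫ φ*·φ'' dx / ∫|φ|² dx.
d²/dx² sin(jπx/a) = −(jπ/a)²·sin(jπx/a); on 0 ≤ x ≤ a, ∫sin²(jπx/a) dx = a/2 and ∫sin(jπx/a)·sin(lπx/a) dx = 0 for j ≠ l, so only diagonal terms survive in ∫|φ|² and ∫φ·φ″; ∫φ·φ′ dx = [φ²/2] between the walls = 0.
State is unnormalized: ∫|φ|² dx = 10.137, and ∫φ*·(−ħ² φ'') dx = 72.476, so ⟨p²⟩ = 72.476 / 10.137.
⟨p²⟩ = 7.1495.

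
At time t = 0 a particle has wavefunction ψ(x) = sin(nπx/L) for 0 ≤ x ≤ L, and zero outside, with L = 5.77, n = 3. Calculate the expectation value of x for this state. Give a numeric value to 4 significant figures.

2.885

⟨x⟩ = ∫ x·|ψ|² dx / ∫|ψ|² dx (integrals over the domain).
With sin²θ = (1 − cos2θ)/2 on 0 ≤ x ≤ L: ∫sin²(nπx/L) dx = L/2, ∫x·sin²(nπx/L) dx = L²/4, ∫x²·sin²(nπx/L) dx = L³·(1/6 − 1/(4n²π²)); higher powers xᵏ the same way, integrating xᵏ·cos(2nπx/L) by parts.
State is unnormalized: ∫|ψ|² dx = 2.8850, and ∫ψ*·x·ψ dx = 8.3232, so ⟨x⟩ = 8.3232 / 2.8850.
⟨x⟩ = 2.8850.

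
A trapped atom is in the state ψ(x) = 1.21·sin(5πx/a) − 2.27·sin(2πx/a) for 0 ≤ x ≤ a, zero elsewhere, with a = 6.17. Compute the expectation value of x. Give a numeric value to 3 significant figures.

⟨x⟩ = ∫ x·|ψ|² dx / ∫|ψ|² dx (integrals over the domain).
On 0 ≤ x ≤ a (j ≠ l): ∫sin²(jπx/a) dx = a/2, ∫sin(jπx/a)·sin(lπx/a) dx = 0; diagonal moments ∫x·sin²(jπx/a) dx = a²/4, ∫x²·sin²(jπx/a) dx = a³·(1/6 − 1/(4j²π²)); cross terms ∫x·sin(jπx/a)·sin(lπx/a) dx = 0 for j + l even and −4jla²/(π²(j² − l²)²) for j + l odd, ∫x²·sin(jπx/a)·sin(lπx/a) dx = (−1)^(j+l)·4jla³/(π²(j² − l²)²); higher powers the same way via product-to-sum and parts.
State is unnormalized: ∫|ψ|² dx = 20.413, and ∫ψ*·x·ψ dx = 64.897, so ⟨x⟩ = 64.897 / 20.413.
⟨x⟩ = 3.1791.

3.18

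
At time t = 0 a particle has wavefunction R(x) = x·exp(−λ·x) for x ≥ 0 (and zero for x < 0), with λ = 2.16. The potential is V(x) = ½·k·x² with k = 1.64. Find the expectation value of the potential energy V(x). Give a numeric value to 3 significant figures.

⟨V⟩ = ∫ V(x)·|R|² dx / ∫|R|² dx.
Every integrand reduces to terms xʲ·e^(−2λx) on [0, ∞); use ∫₀^∞ xʲ·e^(−2λx) dx = j!/(2λ)^(j+1).
State is unnormalized: ∫|R|² dx = 0.024807, and ∫R*·V(x)·R dx = 0.013080, so ⟨V⟩ = 0.013080 / 0.024807.
⟨V⟩ = 0.52726.

0.527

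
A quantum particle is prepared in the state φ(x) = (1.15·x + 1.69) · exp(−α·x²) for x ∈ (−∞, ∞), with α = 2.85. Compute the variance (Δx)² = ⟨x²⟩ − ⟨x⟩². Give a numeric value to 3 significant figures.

Compute ⟨x⟩ and ⟨x²⟩ separately, then (Δx)² = ⟨x²⟩ − ⟨x⟩².
Expand each integrand as polynomial × e^(−2αx²) and use ∫x^(2j)·e^(−2αx²) dx = (2j−1)!!/(4α)^j · √(π/(2α)), odd powers → 0; here √(π/(2α)) = 0.74240.
Normalization: ∫|φ|² dx = 2.2065.
⟨x⟩ = 0.11472 and ⟨x²⟩ = 0.094567.
(Δx)² = 0.094567 − (0.11472)² = 0.081406.

0.0814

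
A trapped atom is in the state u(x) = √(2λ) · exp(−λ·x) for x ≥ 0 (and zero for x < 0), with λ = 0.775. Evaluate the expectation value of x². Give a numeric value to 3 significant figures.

0.832

⟨x²⟩ = ∫ x²·|u|² dx (integrals over the domain).
Every integrand reduces to terms xʲ·e^(−2λx) on [0, ∞); use ∫₀^∞ xʲ·e^(−2λx) dx = j!/(2λ)^(j+1).
⟨x²⟩ = 0.83247.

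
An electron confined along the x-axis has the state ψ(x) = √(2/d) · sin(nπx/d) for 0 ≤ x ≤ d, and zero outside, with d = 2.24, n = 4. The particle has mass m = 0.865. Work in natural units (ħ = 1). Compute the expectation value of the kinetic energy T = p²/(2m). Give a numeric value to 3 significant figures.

18.2

T = −(ħ²/2m) d²/dx², so ⟨T⟩ = −(ħ²/2m) ∫ ψ*·ψ'' dx; with m = 0.865.
d/dx sin(nπx/d) = (nπ/d)·cos(nπx/d) and d²/dx² sin(nπx/d) = −(nπ/d)²·sin(nπx/d); on 0 ≤ x ≤ d, ∫sin²(nπx/d) dx = d/2 and ∫sin(nπx/d)·cos(nπx/d) dx = 0.
⟨T⟩ = 18.192.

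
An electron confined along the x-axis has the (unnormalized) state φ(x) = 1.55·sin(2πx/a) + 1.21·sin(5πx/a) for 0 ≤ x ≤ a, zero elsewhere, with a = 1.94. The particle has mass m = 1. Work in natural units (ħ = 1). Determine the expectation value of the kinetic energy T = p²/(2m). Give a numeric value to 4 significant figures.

T = −(ħ²/2m) d²/dx², so ⟨T⟩ = −(ħ²/2m) ∫ φ*·φ'' dx / ∫|φ|² dx; with m = 1.
d²/dx² sin(jπx/a) = −(jπ/a)²·sin(jπx/a); on 0 ≤ x ≤ a, ∫sin²(jπx/a) dx = a/2 and ∫sin(jπx/a)·sin(lπx/a) dx = 0 for j ≠ l, so only diagonal terms survive in ∫|φ|² and ∫φ·φ″; ∫φ·φ′ dx = [φ²/2] between the walls = 0.
State is unnormalized: ∫|φ|² dx = 3.7506, and ∫φ*·(−ħ²/2m · φ'') dx = 58.776, so ⟨T⟩ = 58.776 / 3.7506.
⟨T⟩ = 15.671.

15.67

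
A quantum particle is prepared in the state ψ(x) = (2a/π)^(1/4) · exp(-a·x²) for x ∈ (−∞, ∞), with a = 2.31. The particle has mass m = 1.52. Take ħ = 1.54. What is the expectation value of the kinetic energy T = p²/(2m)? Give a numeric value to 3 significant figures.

T = −(ħ²/2m) d²/dx², so ⟨T⟩ = −(ħ²/2m) ∫ ψ*·ψ'' dx; with m = 1.52.
Gaussian moments: ∫x^(2j)·e^(−2ax²) dx = (2j−1)!!/(4a)^j · √(π/(2a)), odd powers integrate to 0; here √(π/(2a)) = 0.82462. Derivatives: d/dx e^(−ax²) = −2ax·e^(−ax²), d²/dx² e^(−ax²) = (4a²x² − 2a)·e^(−ax²).
⟨T⟩ = 1.8021.

1.80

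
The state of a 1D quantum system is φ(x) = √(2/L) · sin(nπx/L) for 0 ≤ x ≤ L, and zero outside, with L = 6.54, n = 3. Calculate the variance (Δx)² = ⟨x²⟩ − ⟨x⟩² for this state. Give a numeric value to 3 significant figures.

Compute ⟨x⟩ and ⟨x²⟩ separately, then (Δx)² = ⟨x²⟩ − ⟨x⟩².
With sin²θ = (1 − cos2θ)/2 on 0 ≤ x ≤ L: ∫sin²(nπx/L) dx = L/2, ∫x·sin²(nπx/L) dx = L²/4, ∫x²·sin²(nπx/L) dx = L³·(1/6 − 1/(4n²π²)); higher powers xᵏ the same way, integrating xᵏ·cos(2nπx/L) by parts.
⟨x⟩ = 3.2700 and ⟨x²⟩ = 14.016.
(Δx)² = 14.016 − (3.2700)² = 3.3235.

3.32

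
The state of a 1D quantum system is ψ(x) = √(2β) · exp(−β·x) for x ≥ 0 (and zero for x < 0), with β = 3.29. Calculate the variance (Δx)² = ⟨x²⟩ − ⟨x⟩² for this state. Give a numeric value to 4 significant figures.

0.02310

Compute ⟨x⟩ and ⟨x²⟩ separately, then (Δx)² = ⟨x²⟩ − ⟨x⟩².
Every integrand reduces to terms xʲ·e^(−2βx) on [0, ∞); use ∫₀^∞ xʲ·e^(−2βx) dx = j!/(2β)^(j+1).
⟨x⟩ = 0.15198 and ⟨x²⟩ = 0.046193.
(Δx)² = 0.046193 − (0.15198)² = 0.023097.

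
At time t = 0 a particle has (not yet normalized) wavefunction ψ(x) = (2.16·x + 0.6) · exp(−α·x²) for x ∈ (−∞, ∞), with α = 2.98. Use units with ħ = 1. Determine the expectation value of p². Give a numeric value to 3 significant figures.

6.08

p² ψ = −ħ² d²ψ/dx²; ⟨p²⟩ = −ħ² ∫ ψ*·ψ'' dx / ∫|ψ|² dx.
Expand each integrand as polynomial × e^(−2αx²) and use ∫x^(2j)·e^(−2αx²) dx = (2j−1)!!/(4α)^j · √(π/(2α)), odd powers → 0; here √(π/(2α)) = 0.72603. Differentiate with the product rule, d/dx e^(−αx²) = −2αx·e^(−αx²).
State is unnormalized: ∫|ψ|² dx = 0.54554, and ∫ψ*·(−ħ² ψ'') dx = 3.3194, so ⟨p²⟩ = 3.3194 / 0.54554.
⟨p²⟩ = 6.0846.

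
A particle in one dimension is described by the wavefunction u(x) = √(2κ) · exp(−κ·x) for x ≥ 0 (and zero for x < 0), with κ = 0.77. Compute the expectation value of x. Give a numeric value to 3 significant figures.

⟨x⟩ = ∫ x·|u|² dx (integrals over the domain).
Every integrand reduces to terms xʲ·e^(−2κx) on [0, ∞); use ∫₀^∞ xʲ·e^(−2κx) dx = j!/(2κ)^(j+1).
⟨x⟩ = 0.64935.

0.649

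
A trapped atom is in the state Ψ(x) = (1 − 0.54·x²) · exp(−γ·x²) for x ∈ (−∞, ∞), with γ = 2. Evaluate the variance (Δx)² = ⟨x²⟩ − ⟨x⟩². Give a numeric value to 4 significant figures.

0.09437

Compute ⟨x⟩ and ⟨x²⟩ separately, then (Δx)² = ⟨x²⟩ − ⟨x⟩².
Expand each integrand as polynomial × e^(−2γx²) and use ∫x^(2j)·e^(−2γx²) dx = (2j−1)!!/(4γ)^j · √(π/(2γ)), odd powers → 0; here √(π/(2γ)) = 0.88623.
Normalization: ∫|Ψ|² dx = 0.77870.
⟨x⟩ = 0.0000 and ⟨x²⟩ = 0.094368.
(Δx)² = 0.094368 − (0.0000)² = 0.094368.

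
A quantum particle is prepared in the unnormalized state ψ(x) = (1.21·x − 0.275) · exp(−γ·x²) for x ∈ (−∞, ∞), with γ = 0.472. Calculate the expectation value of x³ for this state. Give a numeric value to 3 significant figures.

-0.658

⟨x³⟩ = ∫ x³·|ψ|² dx / ∫|ψ|² dx (integrals over the domain).
Expand each integrand as polynomial × e^(−2γx²) and use ∫x^(2j)·e^(−2γx²) dx = (2j−1)!!/(4γ)^j · √(π/(2γ)), odd powers → 0; here √(π/(2γ)) = 1.8243.
State is unnormalized: ∫|ψ|² dx = 1.5526, and ∫ψ*·x³·ψ dx = -1.0218, so ⟨x³⟩ = -1.0218 / 1.5526.
⟨x³⟩ = -0.65809.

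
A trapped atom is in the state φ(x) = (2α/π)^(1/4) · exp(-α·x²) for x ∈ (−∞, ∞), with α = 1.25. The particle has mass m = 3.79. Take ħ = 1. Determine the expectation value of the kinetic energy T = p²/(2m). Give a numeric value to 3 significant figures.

T = −(ħ²/2m) d²/dx², so ⟨T⟩ = −(ħ²/2m) ∫ φ*·φ'' dx; with m = 3.79.
Gaussian moments: ∫x^(2j)·e^(−2αx²) dx = (2j−1)!!/(4α)^j · √(π/(2α)), odd powers integrate to 0; here √(π/(2α)) = 1.1210. Derivatives: d/dx e^(−αx²) = −2αx·e^(−αx²), d²/dx² e^(−αx²) = (4α²x² − 2α)·e^(−αx²).
⟨T⟩ = 0.16491.

0.165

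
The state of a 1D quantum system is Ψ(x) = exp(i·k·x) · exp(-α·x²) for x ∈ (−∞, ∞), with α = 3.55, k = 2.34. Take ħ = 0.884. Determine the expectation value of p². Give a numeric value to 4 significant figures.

7.053

p² Ψ = −ħ² d²Ψ/dx²; ⟨p²⟩ = −ħ² ∫ Ψ*·Ψ'' dx / ∫|Ψ|² dx.
Gaussian moments: ∫x^(2j)·e^(−2αx²) dx = (2j−1)!!/(4α)^j · √(π/(2α)), odd powers integrate to 0; here √(π/(2α)) = 0.66519. Derivatives: Ψ′ = (ik − 2αx)·Ψ, Ψ″ = ((ik − 2αx)² − 2α)·Ψ; the odd-in-x pieces drop out.
State is unnormalized: ∫|Ψ|² dx = 0.66519, and ∫Ψ*·(−ħ² Ψ'') dx = 4.6917, so ⟨p²⟩ = 4.6917 / 0.66519.
⟨p²⟩ = 7.0531.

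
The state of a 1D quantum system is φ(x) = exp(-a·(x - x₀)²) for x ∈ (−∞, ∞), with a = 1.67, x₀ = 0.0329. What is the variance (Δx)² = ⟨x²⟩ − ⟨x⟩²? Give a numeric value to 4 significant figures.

Compute ⟨x⟩ and ⟨x²⟩ separately, then (Δx)² = ⟨x²⟩ − ⟨x⟩².
Gaussian moments (u = x − x₀): ∫u^(2j)·e^(−2au²) du = (2j−1)!!/(4a)^j · √(π/(2a)), odd powers integrate to 0; here √(π/(2a)) = 0.96984.
Normalization: ∫|φ|² dx = 0.96984.
⟨x⟩ = 0.032900 and ⟨x²⟩ = 0.15078.
(Δx)² = 0.15078 − (0.032900)² = 0.14970.

0.1497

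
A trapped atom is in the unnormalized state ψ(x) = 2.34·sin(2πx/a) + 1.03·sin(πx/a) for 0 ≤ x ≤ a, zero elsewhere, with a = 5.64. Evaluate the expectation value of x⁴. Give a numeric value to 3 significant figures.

⟨x⁴⟩ = ∫ x⁴·|ψ|² dx / ∫|ψ|² dx (integrals over the domain).
On 0 ≤ x ≤ a (j ≠ l): ∫sin²(jπx/a) dx = a/2, ∫sin(jπx/a)·sin(lπx/a) dx = 0; diagonal moments ∫x·sin²(jπx/a) dx = a²/4, ∫x²·sin²(jπx/a) dx = a³·(1/6 − 1/(4j²π²)); cross terms ∫x·sin(jπx/a)·sin(lπx/a) dx = 0 for j + l even and −4jla²/(π²(j² − l²)²) for j + l odd, ∫x²·sin(jπx/a)·sin(lπx/a) dx = (−1)^(j+l)·4jla³/(π²(j² − l²)²); higher powers the same way via product-to-sum and parts.
State is unnormalized: ∫|ψ|² dx = 18.433, and ∫ψ*·x⁴·ψ dx = 1481.4, so ⟨x⁴⟩ = 1481.4 / 18.433.
⟨x⁴⟩ = 80.366.

80.4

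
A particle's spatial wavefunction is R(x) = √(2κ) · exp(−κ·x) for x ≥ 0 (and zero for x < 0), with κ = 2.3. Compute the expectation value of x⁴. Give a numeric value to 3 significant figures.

0.0536

⟨x⁴⟩ = ∫ x⁴·|R|² dx (integrals over the domain).
Every integrand reduces to terms xʲ·e^(−2κx) on [0, ∞); use ∫₀^∞ xʲ·e^(−2κx) dx = j!/(2κ)^(j+1).
⟨x⁴⟩ = 0.053602.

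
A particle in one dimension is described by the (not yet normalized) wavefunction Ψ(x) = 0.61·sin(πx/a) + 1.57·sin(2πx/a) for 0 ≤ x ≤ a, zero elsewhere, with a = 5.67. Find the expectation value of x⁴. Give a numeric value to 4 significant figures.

⟨x⁴⟩ = ∫ x⁴·|Ψ|² dx / ∫|Ψ|² dx (integrals over the domain).
On 0 ≤ x ≤ a (j ≠ l): ∫sin²(jπx/a) dx = a/2, ∫sin(jπx/a)·sin(lπx/a) dx = 0; diagonal moments ∫x·sin²(jπx/a) dx = a²/4, ∫x²·sin²(jπx/a) dx = a³·(1/6 − 1/(4j²π²)); cross terms ∫x·sin(jπx/a)·sin(lπx/a) dx = 0 for j + l even and −4jla²/(π²(j² − l²)²) for j + l odd, ∫x²·sin(jπx/a)·sin(lπx/a) dx = (−1)^(j+l)·4jla³/(π²(j² − l²)²); higher powers the same way via product-to-sum and parts.
State is unnormalized: ∫|Ψ|² dx = 8.0429, and ∫Ψ*·x⁴·Ψ dx = 736.73, so ⟨x⁴⟩ = 736.73 / 8.0429.
⟨x⁴⟩ = 91.600.

91.60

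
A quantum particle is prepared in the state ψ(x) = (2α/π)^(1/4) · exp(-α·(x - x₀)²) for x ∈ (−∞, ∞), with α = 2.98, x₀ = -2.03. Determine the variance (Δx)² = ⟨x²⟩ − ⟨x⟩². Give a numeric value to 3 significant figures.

Compute ⟨x⟩ and ⟨x²⟩ separately, then (Δx)² = ⟨x²⟩ − ⟨x⟩².
Gaussian moments (u = x − x₀): ∫u^(2j)·e^(−2αu²) du = (2j−1)!!/(4α)^j · √(π/(2α)), odd powers integrate to 0; here √(π/(2α)) = 0.72603.
⟨x⟩ = -2.0300 and ⟨x²⟩ = 4.2048.
(Δx)² = 4.2048 − (-2.0300)² = 0.083893.

0.0839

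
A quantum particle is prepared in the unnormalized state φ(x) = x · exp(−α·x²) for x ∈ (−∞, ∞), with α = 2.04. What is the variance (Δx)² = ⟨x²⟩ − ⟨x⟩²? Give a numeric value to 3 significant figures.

0.368

Compute ⟨x⟩ and ⟨x²⟩ separately, then (Δx)² = ⟨x²⟩ − ⟨x⟩².
Expand each integrand as polynomial × e^(−2αx²) and use ∫x^(2j)·e^(−2αx²) dx = (2j−1)!!/(4α)^j · √(π/(2α)), odd powers → 0; here √(π/(2α)) = 0.87750.
Normalization: ∫|φ|² dx = 0.10754.
⟨x⟩ = 0.0000 and ⟨x²⟩ = 0.36765.
(Δx)² = 0.36765 − (0.0000)² = 0.36765.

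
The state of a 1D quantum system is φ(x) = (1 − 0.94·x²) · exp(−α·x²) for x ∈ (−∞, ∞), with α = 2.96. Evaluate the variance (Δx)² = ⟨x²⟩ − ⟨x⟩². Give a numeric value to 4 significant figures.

0.06070

Compute ⟨x⟩ and ⟨x²⟩ separately, then (Δx)² = ⟨x²⟩ − ⟨x⟩².
Expand each integrand as polynomial × e^(−2αx²) and use ∫x^(2j)·e^(−2αx²) dx = (2j−1)!!/(4α)^j · √(π/(2α)), odd powers → 0; here √(π/(2α)) = 0.72847.
Normalization: ∫|φ|² dx = 0.62658.
⟨x⟩ = 0.0000 and ⟨x²⟩ = 0.060703.
(Δx)² = 0.060703 − (0.0000)² = 0.060703.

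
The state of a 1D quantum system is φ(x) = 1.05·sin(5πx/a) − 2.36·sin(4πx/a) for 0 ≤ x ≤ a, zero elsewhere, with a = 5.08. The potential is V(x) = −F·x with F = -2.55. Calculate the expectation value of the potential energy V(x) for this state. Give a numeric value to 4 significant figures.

⟨V⟩ = ∫ V(x)·|φ|² dx / ∫|φ|² dx.
On 0 ≤ x ≤ a (j ≠ l): ∫sin²(jπx/a) dx = a/2, ∫sin(jπx/a)·sin(lπx/a) dx = 0; diagonal moments ∫x·sin²(jπx/a) dx = a²/4, ∫x²·sin²(jπx/a) dx = a³·(1/6 − 1/(4j²π²)); cross terms ∫x·sin(jπx/a)·sin(lπx/a) dx = 0 for j + l even and −4jla²/(π²(j² − l²)²) for j + l odd, ∫x²·sin(jπx/a)·sin(lπx/a) dx = (−1)^(j+l)·4jla³/(π²(j² − l²)²); higher powers the same way via product-to-sum and parts.
State is unnormalized: ∫|φ|² dx = 16.947, and ∫φ*·V(x)·φ dx = 142.40, so ⟨V⟩ = 142.40 / 16.947.
⟨V⟩ = 8.4028.

8.403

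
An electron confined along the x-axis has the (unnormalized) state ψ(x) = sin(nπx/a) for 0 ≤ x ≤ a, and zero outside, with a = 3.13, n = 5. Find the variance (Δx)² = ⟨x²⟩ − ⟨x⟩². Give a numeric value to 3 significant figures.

0.797

Compute ⟨x⟩ and ⟨x²⟩ separately, then (Δx)² = ⟨x²⟩ − ⟨x⟩².
With sin²θ = (1 − cos2θ)/2 on 0 ≤ x ≤ a: ∫sin²(nπx/a) dx = a/2, ∫x·sin²(nπx/a) dx = a²/4, ∫x²·sin²(nπx/a) dx = a³·(1/6 − 1/(4n²π²)); higher powers xᵏ the same way, integrating xᵏ·cos(2nπx/a) by parts.
Normalization: ∫|ψ|² dx = 1.5650.
⟨x⟩ = 1.5650 and ⟨x²⟩ = 3.2458.
(Δx)² = 3.2458 − (1.5650)² = 0.79656.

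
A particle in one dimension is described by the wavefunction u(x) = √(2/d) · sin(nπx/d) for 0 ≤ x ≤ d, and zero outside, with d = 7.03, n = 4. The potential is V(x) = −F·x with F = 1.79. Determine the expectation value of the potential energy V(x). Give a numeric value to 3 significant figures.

-6.29

⟨V⟩ = ∫ V(x)·|u|² dx.
With sin²θ = (1 − cos2θ)/2 on 0 ≤ x ≤ d: ∫sin²(nπx/d) dx = d/2, ∫x·sin²(nπx/d) dx = d²/4, ∫x²·sin²(nπx/d) dx = d³·(1/6 − 1/(4n²π²)); higher powers xᵏ the same way, integrating xᵏ·cos(2nπx/d) by parts.
⟨V⟩ = -6.2919.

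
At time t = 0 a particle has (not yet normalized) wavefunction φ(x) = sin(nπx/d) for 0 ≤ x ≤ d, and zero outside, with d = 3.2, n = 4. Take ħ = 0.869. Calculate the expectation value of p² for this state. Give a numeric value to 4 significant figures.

11.65

p² φ = −ħ² d²φ/dx²; ⟨p²⟩ = −ħ² ∫ φ*·φ'' dx / ∫|φ|² dx.
d/dx sin(nπx/d) = (nπ/d)·cos(nπx/d) and d²/dx² sin(nπx/d) = −(nπ/d)²·sin(nπx/d); on 0 ≤ x ≤ d, ∫sin²(nπx/d) dx = d/2 and ∫sin(nπx/d)·cos(nπx/d) dx = 0.
State is unnormalized: ∫|φ|² dx = 1.6000, and ∫φ*·(−ħ² φ'') dx = 18.633, so ⟨p²⟩ = 18.633 / 1.6000.
⟨p²⟩ = 11.646.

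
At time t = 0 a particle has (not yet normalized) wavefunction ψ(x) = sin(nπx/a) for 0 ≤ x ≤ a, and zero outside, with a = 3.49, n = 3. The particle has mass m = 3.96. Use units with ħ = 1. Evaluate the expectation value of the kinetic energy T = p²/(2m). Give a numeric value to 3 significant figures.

0.921

T = −(ħ²/2m) d²/dx², so ⟨T⟩ = −(ħ²/2m) ∫ ψ*·ψ'' dx / ∫|ψ|² dx; with m = 3.96.
d/dx sin(nπx/a) = (nπ/a)·cos(nπx/a) and d²/dx² sin(nπx/a) = −(nπ/a)²·sin(nπx/a); on 0 ≤ x ≤ a, ∫sin²(nπx/a) dx = a/2 and ∫sin(nπx/a)·cos(nπx/a) dx = 0.
State is unnormalized: ∫|ψ|² dx = 1.7450, and ∫ψ*·(−ħ²/2m · ψ'') dx = 1.6068, so ⟨T⟩ = 1.6068 / 1.7450.
⟨T⟩ = 0.92080.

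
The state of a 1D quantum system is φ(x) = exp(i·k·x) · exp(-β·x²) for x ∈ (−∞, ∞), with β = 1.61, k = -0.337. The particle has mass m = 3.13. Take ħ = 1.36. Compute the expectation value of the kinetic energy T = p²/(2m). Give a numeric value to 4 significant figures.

T = −(ħ²/2m) d²/dx², so ⟨T⟩ = −(ħ²/2m) ∫ φ*·φ'' dx / ∫|φ|² dx; with m = 3.13.
Gaussian moments: ∫x^(2j)·e^(−2βx²) dx = (2j−1)!!/(4β)^j · √(π/(2β)), odd powers integrate to 0; here √(π/(2β)) = 0.98775. Derivatives: φ′ = (ik − 2βx)·φ, φ″ = ((ik − 2βx)² − 2β)·φ; the odd-in-x pieces drop out.
State is unnormalized: ∫|φ|² dx = 0.98775, and ∫φ*·(−ħ²/2m · φ'') dx = 0.50301, so ⟨T⟩ = 0.50301 / 0.98775.
⟨T⟩ = 0.50925.

0.5093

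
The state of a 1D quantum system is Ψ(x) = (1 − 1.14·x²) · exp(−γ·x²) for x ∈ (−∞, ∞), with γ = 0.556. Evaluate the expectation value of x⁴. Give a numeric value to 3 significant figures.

⟨x⁴⟩ = ∫ x⁴·|Ψ|² dx / ∫|Ψ|² dx (integrals over the domain).
Expand each integrand as polynomial × e^(−2γx²) and use ∫x^(2j)·e^(−2γx²) dx = (2j−1)!!/(4γ)^j · √(π/(2γ)), odd powers → 0; here √(π/(2γ)) = 1.6808.
State is unnormalized: ∫|Ψ|² dx = 1.2826, and ∫Ψ*·x⁴·Ψ dx = 5.1690, so ⟨x⁴⟩ = 5.1690 / 1.2826.
⟨x⁴⟩ = 4.0302.

4.03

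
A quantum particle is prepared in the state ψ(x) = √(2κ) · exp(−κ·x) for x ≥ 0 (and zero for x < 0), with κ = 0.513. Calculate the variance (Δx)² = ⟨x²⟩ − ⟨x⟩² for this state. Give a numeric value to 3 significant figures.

0.950

Compute ⟨x⟩ and ⟨x²⟩ separately, then (Δx)² = ⟨x²⟩ − ⟨x⟩².
Every integrand reduces to terms xʲ·e^(−2κx) on [0, ∞); use ∫₀^∞ xʲ·e^(−2κx) dx = j!/(2κ)^(j+1).
⟨x⟩ = 0.97466 and ⟨x²⟩ = 1.8999.
(Δx)² = 1.8999 − (0.97466)² = 0.94996.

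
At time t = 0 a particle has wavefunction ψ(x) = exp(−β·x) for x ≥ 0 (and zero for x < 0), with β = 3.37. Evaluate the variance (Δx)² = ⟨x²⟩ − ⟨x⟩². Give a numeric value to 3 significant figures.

Compute ⟨x⟩ and ⟨x²⟩ separately, then (Δx)² = ⟨x²⟩ − ⟨x⟩².
Every integrand reduces to terms xʲ·e^(−2βx) on [0, ∞); use ∫₀^∞ xʲ·e^(−2βx) dx = j!/(2β)^(j+1).
Normalization: ∫|ψ|² dx = 0.14837.
⟨x⟩ = 0.14837 and ⟨x²⟩ = 0.044026.
(Δx)² = 0.044026 − (0.14837)² = 0.022013.

0.0220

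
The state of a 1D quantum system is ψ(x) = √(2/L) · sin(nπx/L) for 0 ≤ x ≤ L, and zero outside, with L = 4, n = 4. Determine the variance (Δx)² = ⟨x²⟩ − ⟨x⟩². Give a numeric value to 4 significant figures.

1.283

Compute ⟨x⟩ and ⟨x²⟩ separately, then (Δx)² = ⟨x²⟩ − ⟨x⟩².
With sin²θ = (1 − cos2θ)/2 on 0 ≤ x ≤ L: ∫sin²(nπx/L) dx = L/2, ∫x·sin²(nπx/L) dx = L²/4, ∫x²·sin²(nπx/L) dx = L³·(1/6 − 1/(4n²π²)); higher powers xᵏ the same way, integrating xᵏ·cos(2nπx/L) by parts.
⟨x⟩ = 2.0000 and ⟨x²⟩ = 5.2827.
(Δx)² = 5.2827 − (2.0000)² = 1.2827.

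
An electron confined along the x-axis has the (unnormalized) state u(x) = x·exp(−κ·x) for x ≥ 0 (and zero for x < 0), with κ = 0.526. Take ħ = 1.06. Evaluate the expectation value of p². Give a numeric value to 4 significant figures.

0.3109

p² u = −ħ² d²u/dx²; ⟨p²⟩ = −ħ² ∫ u*·u'' dx / ∫|u|² dx.
Differentiate x·exp(−κ·x) with the product rule; every integrand then reduces to terms xʲ·e^(−2κx) on [0, ∞), with ∫₀^∞ xʲ·e^(−2κx) dx = j!/(2κ)^(j+1).
State is unnormalized: ∫|u|² dx = 1.7178, and ∫u*·(−ħ² u'') dx = 0.53403, so ⟨p²⟩ = 0.53403 / 1.7178.
⟨p²⟩ = 0.31087.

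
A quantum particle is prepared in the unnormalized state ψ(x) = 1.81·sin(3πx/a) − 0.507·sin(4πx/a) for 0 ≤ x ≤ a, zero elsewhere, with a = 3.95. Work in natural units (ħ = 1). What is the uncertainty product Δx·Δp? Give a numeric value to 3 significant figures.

Δx = √(⟨x²⟩−⟨x⟩²), Δp = √(⟨p²⟩−⟨p⟩²).
On 0 ≤ x ≤ a (j ≠ l): ∫sin²(jπx/a) dx = a/2, ∫sin(jπx/a)·sin(lπx/a) dx = 0; diagonal moments ∫x·sin²(jπx/a) dx = a²/4, ∫x²·sin²(jπx/a) dx = a³·(1/6 − 1/(4j²π²)); cross terms ∫x·sin(jπx/a)·sin(lπx/a) dx = 0 for j + l even and −4jla²/(π²(j² − l²)²) for j + l odd, ∫x²·sin(jπx/a)·sin(lπx/a) dx = (−1)^(j+l)·4jla³/(π²(j² − l²)²); higher powers the same way via product-to-sum and parts. d²/dx² sin(jπx/a) = −(jπ/a)²·sin(jπx/a); on 0 ≤ x ≤ a, ∫sin²(jπx/a) dx = a/2 and ∫sin(jπx/a)·sin(lπx/a) dx = 0 for j ≠ l, so only diagonal terms survive in ∫|ψ|² and ∫ψ·ψ″; ∫ψ·ψ′ dx = [ψ²/2] between the walls = 0.
Normalization: ∫|ψ|² dx = 6.9780.
⟨x⟩ = 2.3823, ⟨x²⟩ = 6.7247 ⇒ Δx = 1.0243.
⟨p⟩ = 0.0000, ⟨p²⟩ = 6.0152 ⇒ Δp = 2.4526.
Δx·Δp = 2.5123.

2.51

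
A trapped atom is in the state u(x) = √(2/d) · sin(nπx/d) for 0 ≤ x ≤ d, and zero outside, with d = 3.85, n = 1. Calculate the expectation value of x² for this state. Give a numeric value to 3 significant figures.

⟨x²⟩ = ∫ x²·|u|² dx (integrals over the domain).
With sin²θ = (1 − cos2θ)/2 on 0 ≤ x ≤ d: ∫sin²(nπx/d) dx = d/2, ∫x·sin²(nπx/d) dx = d²/4, ∫x²·sin²(nπx/d) dx = d³·(1/6 − 1/(4n²π²)); higher powers xᵏ the same way, integrating xᵏ·cos(2nπx/d) by parts.
⟨x²⟩ = 4.1899.

4.19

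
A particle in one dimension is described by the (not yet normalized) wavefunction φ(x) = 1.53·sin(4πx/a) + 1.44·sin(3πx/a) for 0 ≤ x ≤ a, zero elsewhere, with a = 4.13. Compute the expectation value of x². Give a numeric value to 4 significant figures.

⟨x²⟩ = ∫ x²·|φ|² dx / ∫|φ|² dx (integrals over the domain).
On 0 ≤ x ≤ a (j ≠ l): ∫sin²(jπx/a) dx = a/2, ∫sin(jπx/a)·sin(lπx/a) dx = 0; diagonal moments ∫x·sin²(jπx/a) dx = a²/4, ∫x²·sin²(jπx/a) dx = a³·(1/6 − 1/(4j²π²)); cross terms ∫x·sin(jπx/a)·sin(lπx/a) dx = 0 for j + l even and −4jla²/(π²(j² − l²)²) for j + l odd, ∫x²·sin(jπx/a)·sin(lπx/a) dx = (−1)^(j+l)·4jla³/(π²(j² − l²)²); higher powers the same way via product-to-sum and parts.
State is unnormalized: ∫|φ|² dx = 9.1159, and ∫φ*·x²·φ dx = 20.349, so ⟨x²⟩ = 20.349 / 9.1159.
⟨x²⟩ = 2.2322.

2.232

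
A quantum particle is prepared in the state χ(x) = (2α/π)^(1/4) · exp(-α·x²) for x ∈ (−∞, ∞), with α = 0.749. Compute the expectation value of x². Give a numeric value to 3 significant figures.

⟨x²⟩ = ∫ x²·|χ|² dx (integrals over the domain).
Gaussian moments: ∫x^(2j)·e^(−2αx²) dx = (2j−1)!!/(4α)^j · √(π/(2α)), odd powers integrate to 0; here √(π/(2α)) = 1.4482.
⟨x²⟩ = 0.33378.

0.334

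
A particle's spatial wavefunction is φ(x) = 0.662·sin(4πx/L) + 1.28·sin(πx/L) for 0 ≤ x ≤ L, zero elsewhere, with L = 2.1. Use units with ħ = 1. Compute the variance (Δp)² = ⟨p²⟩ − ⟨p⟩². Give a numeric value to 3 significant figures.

9.32

Compute ⟨p⟩ and ⟨p²⟩ separately; (Δp)² = ⟨p²⟩ − ⟨p⟩².
d²/dx² sin(jπx/L) = −(jπ/L)²·sin(jπx/L); on 0 ≤ x ≤ L, ∫sin²(jπx/L) dx = L/2 and ∫sin(jπx/L)·sin(lπx/L) dx = 0 for j ≠ l, so only diagonal terms survive in ∫|φ|² and ∫φ·φ″; ∫φ·φ′ dx = [φ²/2] between the walls = 0.
Normalization: ∫|φ|² dx = 2.1805.
⟨p⟩ = 0.0000 and ⟨p²⟩ = 9.3225.
(Δp)² = 9.3225 − (0.0000)² = 9.3225.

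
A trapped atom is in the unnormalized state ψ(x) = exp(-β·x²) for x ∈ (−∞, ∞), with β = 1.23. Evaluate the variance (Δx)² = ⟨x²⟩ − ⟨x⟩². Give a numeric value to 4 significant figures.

Compute ⟨x⟩ and ⟨x²⟩ separately, then (Δx)² = ⟨x²⟩ − ⟨x⟩².
Gaussian moments: ∫x^(2j)·e^(−2βx²) dx = (2j−1)!!/(4β)^j · √(π/(2β)), odd powers integrate to 0; here √(π/(2β)) = 1.1301.
Normalization: ∫|ψ|² dx = 1.1301.
⟨x⟩ = 0.0000 and ⟨x²⟩ = 0.20325.
(Δx)² = 0.20325 − (0.0000)² = 0.20325.

0.2033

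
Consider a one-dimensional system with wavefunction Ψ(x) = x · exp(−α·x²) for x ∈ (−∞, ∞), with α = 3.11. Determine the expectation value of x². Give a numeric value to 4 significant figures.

0.2412

⟨x²⟩ = ∫ x²·|Ψ|² dx / ∫|Ψ|² dx (integrals over the domain).
Expand each integrand as polynomial × e^(−2αx²) and use ∫x^(2j)·e^(−2αx²) dx = (2j−1)!!/(4α)^j · √(π/(2α)), odd powers → 0; here √(π/(2α)) = 0.71069.
State is unnormalized: ∫|Ψ|² dx = 0.057129, and ∫Ψ*·x²·Ψ dx = 0.013777, so ⟨x²⟩ = 0.013777 / 0.057129.
⟨x²⟩ = 0.24116.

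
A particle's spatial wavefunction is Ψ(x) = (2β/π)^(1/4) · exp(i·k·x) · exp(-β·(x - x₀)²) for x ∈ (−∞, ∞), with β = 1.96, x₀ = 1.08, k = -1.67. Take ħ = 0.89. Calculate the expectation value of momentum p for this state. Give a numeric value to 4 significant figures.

-1.486

p Ψ = −iħ dΨ/dx; then ⟨p⟩ = ∫ Ψ*·(pΨ) dx.
Gaussian moments (u = x − x₀): ∫u^(2j)·e^(−2βu²) du = (2j−1)!!/(4β)^j · √(π/(2β)), odd powers integrate to 0; here √(π/(2β)) = 0.89522. Derivatives: Ψ′ = (ik − 2βu)·Ψ, Ψ″ = ((ik − 2βu)² − 2β)·Ψ; the odd-in-u pieces drop out.
⟨p⟩ = -1.4863.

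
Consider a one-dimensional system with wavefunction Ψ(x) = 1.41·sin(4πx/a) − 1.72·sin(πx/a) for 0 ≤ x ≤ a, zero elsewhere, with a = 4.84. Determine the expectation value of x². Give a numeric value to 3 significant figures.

⟨x²⟩ = ∫ x²·|Ψ|² dx / ∫|Ψ|² dx (integrals over the domain).
On 0 ≤ x ≤ a (j ≠ l): ∫sin²(jπx/a) dx = a/2, ∫sin(jπx/a)·sin(lπx/a) dx = 0; diagonal moments ∫x·sin²(jπx/a) dx = a²/4, ∫x²·sin²(jπx/a) dx = a³·(1/6 − 1/(4j²π²)); cross terms ∫x·sin(jπx/a)·sin(lπx/a) dx = 0 for j + l even and −4jla²/(π²(j² − l²)²) for j + l odd, ∫x²·sin(jπx/a)·sin(lπx/a) dx = (−1)^(j+l)·4jla³/(π²(j² − l²)²); higher powers the same way via product-to-sum and parts.
State is unnormalized: ∫|Ψ|² dx = 11.971, and ∫Ψ*·x²·Ψ dx = 88.581, so ⟨x²⟩ = 88.581 / 11.971.
⟨x²⟩ = 7.4000.

7.40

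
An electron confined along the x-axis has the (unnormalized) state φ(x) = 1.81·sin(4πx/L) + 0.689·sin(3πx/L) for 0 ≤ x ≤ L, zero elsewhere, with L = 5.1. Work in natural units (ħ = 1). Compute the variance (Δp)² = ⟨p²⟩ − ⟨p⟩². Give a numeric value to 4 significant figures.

5.735

Compute ⟨p⟩ and ⟨p²⟩ separately; (Δp)² = ⟨p²⟩ − ⟨p⟩².
d²/dx² sin(jπx/L) = −(jπ/L)²·sin(jπx/L); on 0 ≤ x ≤ L, ∫sin²(jπx/L) dx = L/2 and ∫sin(jπx/L)·sin(lπx/L) dx = 0 for j ≠ l, so only diagonal terms survive in ∫|φ|² and ∫φ·φ″; ∫φ·φ′ dx = [φ²/2] between the walls = 0.
Normalization: ∫|φ|² dx = 9.5646.
⟨p⟩ = 0.0000 and ⟨p²⟩ = 5.7351.
(Δp)² = 5.7351 − (0.0000)² = 5.7351.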